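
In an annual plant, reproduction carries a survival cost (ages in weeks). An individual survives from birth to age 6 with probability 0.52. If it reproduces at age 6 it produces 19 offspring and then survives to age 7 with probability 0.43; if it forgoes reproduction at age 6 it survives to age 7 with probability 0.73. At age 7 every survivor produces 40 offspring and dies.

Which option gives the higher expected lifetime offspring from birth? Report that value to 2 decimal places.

breed at age 6: R₀ = 0.52 × (19 + 0.43 × 40) = 0.52 × 36.2000 = 18.8240
delay to age 7: R₀ = 0.52 × (0.73 × 40) = 0.52 × 29.2000 = 15.1840
Higher: breed at age 6 (18.8240).

18.82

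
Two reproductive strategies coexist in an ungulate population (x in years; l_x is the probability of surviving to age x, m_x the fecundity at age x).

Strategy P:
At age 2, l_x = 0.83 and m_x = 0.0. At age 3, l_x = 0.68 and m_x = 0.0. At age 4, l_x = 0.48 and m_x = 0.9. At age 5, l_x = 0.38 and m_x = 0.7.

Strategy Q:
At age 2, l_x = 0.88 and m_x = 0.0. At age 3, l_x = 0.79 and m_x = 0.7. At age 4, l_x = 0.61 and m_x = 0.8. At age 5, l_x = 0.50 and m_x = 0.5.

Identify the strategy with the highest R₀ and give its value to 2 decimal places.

Strategy P: R₀ = 0.83×0.0 + 0.68×0.0 + 0.48×0.9 + 0.38×0.7 = 0.6980
Strategy Q: R₀ = 0.88×0.0 + 0.79×0.7 + 0.61×0.8 + 0.50×0.5 = 1.2910
Highest R₀: strategy Q with 1.2910.

1.29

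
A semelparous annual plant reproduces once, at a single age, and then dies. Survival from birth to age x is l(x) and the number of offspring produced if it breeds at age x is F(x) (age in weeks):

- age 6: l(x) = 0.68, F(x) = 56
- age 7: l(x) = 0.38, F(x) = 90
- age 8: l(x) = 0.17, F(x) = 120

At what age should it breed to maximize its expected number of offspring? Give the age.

6

Expected offspring if breeding at age x = l(x) × F(x):
  age 6: 0.68 × 56 = 38.080
  age 7: 0.38 × 90 = 34.200
  age 8: 0.17 × 120 = 20.400
Maximum at age 6 (38.080).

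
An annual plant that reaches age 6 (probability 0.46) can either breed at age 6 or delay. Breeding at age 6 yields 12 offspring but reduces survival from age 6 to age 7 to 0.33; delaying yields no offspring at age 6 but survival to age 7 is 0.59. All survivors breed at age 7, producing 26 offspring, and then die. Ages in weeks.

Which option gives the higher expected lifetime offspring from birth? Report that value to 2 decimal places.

9.47

breed at age 6: R₀ = 0.46 × (12 + 0.33 × 26) = 0.46 × 20.5800 = 9.4668
delay to age 7: R₀ = 0.46 × (0.59 × 26) = 0.46 × 15.3400 = 7.0564
Higher: breed at age 6 (9.4668).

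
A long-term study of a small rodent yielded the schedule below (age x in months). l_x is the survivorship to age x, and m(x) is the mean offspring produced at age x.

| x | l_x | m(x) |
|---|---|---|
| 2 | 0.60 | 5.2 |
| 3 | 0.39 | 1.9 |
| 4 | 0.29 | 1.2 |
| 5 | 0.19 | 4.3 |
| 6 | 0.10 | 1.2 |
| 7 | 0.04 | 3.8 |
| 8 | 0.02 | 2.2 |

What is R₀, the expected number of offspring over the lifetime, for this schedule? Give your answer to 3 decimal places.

R₀ = Σ l_x m(x):
  age 2: 0.60 × 5.2 = 3.1200
  age 3: 0.39 × 1.9 = 0.7410
  age 4: 0.29 × 1.2 = 0.3480
  age 5: 0.19 × 4.3 = 0.8170
  age 6: 0.10 × 1.2 = 0.1200
  age 7: 0.04 × 3.8 = 0.1520
  age 8: 0.02 × 2.2 = 0.0440
R₀ = 3.1200 + 0.7410 + 0.3480 + 0.8170 + 0.1200 + 0.1520 + 0.0440 = 5.3420

5.342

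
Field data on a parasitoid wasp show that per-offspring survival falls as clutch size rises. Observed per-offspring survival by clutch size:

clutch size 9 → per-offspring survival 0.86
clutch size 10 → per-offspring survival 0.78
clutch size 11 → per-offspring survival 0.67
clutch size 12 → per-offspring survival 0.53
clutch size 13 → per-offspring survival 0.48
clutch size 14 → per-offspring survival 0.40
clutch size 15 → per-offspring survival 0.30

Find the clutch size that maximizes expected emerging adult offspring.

10

Expected emerging adult offspring = c × s(c):
  c=9: 9 × 0.86 = 7.740
  c=10: 10 × 0.78 = 7.800
  c=11: 11 × 0.67 = 7.370
  c=12: 12 × 0.53 = 6.360
  c=13: 13 × 0.48 = 6.240
  c=14: 14 × 0.40 = 5.600
  c=15: 15 × 0.30 = 4.500
Maximum at c = 10 (7.800 emerging adult offspring).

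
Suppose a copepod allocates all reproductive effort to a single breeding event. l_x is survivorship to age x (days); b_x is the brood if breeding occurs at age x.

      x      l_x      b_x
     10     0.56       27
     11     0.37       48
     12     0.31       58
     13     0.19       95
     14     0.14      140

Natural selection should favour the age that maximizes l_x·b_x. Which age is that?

14

Expected offspring if breeding at age x = l_x × b_x:
  age 10: 0.56 × 27 = 15.120
  age 11: 0.37 × 48 = 17.760
  age 12: 0.31 × 58 = 17.980
  age 13: 0.19 × 95 = 18.050
  age 14: 0.14 × 140 = 19.600
Maximum at age 14 (19.600).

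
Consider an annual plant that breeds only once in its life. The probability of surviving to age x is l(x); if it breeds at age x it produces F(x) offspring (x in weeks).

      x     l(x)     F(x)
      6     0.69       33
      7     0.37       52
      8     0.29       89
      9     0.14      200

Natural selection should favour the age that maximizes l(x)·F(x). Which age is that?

9

Expected offspring if breeding at age x = l(x) × F(x):
  age 6: 0.69 × 33 = 22.770
  age 7: 0.37 × 52 = 19.240
  age 8: 0.29 × 89 = 25.810
  age 9: 0.14 × 200 = 28.000
Maximum at age 9 (28.000).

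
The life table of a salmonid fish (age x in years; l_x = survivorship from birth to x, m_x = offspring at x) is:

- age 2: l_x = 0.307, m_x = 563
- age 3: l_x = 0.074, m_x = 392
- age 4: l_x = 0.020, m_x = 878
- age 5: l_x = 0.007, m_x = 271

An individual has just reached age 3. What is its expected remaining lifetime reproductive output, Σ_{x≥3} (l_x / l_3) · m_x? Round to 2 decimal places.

l_3 = 0.074. Conditional survival from age 3 to x is l_x / l_3.
  x=3: (0.074/0.074) × 392 = 392.0000
  x=4: (0.020/0.074) × 878 = 237.2973
  x=5: (0.007/0.074) × 271 = 25.6351
Sum = 392.0000 + 237.2973 + 25.6351 = 654.9324

654.93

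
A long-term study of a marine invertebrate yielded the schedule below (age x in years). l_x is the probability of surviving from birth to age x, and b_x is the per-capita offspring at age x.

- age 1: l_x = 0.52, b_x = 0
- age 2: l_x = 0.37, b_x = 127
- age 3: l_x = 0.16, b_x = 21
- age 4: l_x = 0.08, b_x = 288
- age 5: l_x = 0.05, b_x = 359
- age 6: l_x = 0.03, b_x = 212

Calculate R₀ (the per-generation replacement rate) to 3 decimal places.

R₀ = Σ l_x b_x:
  age 1: 0.52 × 0 = 0.0000
  age 2: 0.37 × 127 = 46.9900
  age 3: 0.16 × 21 = 3.3600
  age 4: 0.08 × 288 = 23.0400
  age 5: 0.05 × 359 = 17.9500
  age 6: 0.03 × 212 = 6.3600
R₀ = 0.0000 + 46.9900 + 3.3600 + 23.0400 + 17.9500 + 6.3600 = 97.7000

97.700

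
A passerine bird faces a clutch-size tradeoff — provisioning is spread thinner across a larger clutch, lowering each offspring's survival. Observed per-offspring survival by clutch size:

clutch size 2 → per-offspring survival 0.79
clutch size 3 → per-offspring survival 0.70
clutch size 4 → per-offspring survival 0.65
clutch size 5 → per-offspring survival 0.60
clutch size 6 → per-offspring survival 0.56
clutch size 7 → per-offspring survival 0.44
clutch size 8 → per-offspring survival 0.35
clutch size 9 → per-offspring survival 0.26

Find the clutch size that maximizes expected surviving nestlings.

Expected surviving nestlings = c × s(c):
  c=2: 2 × 0.79 = 1.580
  c=3: 3 × 0.70 = 2.100
  c=4: 4 × 0.65 = 2.600
  c=5: 5 × 0.60 = 3.000
  c=6: 6 × 0.56 = 3.360
  c=7: 7 × 0.44 = 3.080
  c=8: 8 × 0.35 = 2.800
  c=9: 9 × 0.26 = 2.340
Maximum at c = 6 (3.360 surviving nestlings).

6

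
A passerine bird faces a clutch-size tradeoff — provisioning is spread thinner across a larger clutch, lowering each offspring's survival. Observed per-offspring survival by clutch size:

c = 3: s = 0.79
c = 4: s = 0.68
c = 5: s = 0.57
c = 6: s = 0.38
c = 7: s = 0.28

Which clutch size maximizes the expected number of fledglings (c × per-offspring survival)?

5

Expected fledglings = c × s(c):
  c=3: 3 × 0.79 = 2.370
  c=4: 4 × 0.68 = 2.720
  c=5: 5 × 0.57 = 2.850
  c=6: 6 × 0.38 = 2.280
  c=7: 7 × 0.28 = 1.960
Maximum at c = 5 (2.850 fledglings).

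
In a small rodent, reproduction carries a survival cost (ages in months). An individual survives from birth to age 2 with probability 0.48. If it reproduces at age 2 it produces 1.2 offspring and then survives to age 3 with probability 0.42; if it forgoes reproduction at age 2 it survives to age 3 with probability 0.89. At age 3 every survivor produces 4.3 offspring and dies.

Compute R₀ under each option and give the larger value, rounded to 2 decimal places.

breed at age 2: R₀ = 0.48 × (1.2 + 0.42 × 4.3) = 0.48 × 3.0060 = 1.4429
delay to age 3: R₀ = 0.48 × (0.89 × 4.3) = 0.48 × 3.8270 = 1.8370
Higher: delay to age 3 (1.8370).

1.84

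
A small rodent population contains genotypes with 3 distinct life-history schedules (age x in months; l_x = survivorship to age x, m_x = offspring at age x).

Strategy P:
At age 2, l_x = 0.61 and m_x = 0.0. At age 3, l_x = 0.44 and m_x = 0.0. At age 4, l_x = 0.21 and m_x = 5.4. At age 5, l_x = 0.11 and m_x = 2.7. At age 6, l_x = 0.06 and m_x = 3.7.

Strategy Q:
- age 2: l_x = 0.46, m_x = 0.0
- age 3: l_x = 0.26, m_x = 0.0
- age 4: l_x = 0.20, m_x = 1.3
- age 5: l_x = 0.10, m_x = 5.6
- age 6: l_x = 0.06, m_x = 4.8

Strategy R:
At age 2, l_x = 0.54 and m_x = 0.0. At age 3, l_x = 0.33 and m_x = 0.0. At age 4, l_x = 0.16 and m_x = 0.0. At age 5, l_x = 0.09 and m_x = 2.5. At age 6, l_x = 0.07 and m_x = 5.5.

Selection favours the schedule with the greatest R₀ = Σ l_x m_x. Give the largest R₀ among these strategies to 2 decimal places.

1.65

Strategy P: R₀ = 0.61×0.0 + 0.44×0.0 + 0.21×5.4 + 0.11×2.7 + 0.06×3.7 = 1.6530
Strategy Q: R₀ = 0.46×0.0 + 0.26×0.0 + 0.20×1.3 + 0.10×5.6 + 0.06×4.8 = 1.1080
Strategy R: R₀ = 0.54×0.0 + 0.33×0.0 + 0.16×0.0 + 0.09×2.5 + 0.07×5.5 = 0.6100
Highest R₀: strategy P with 1.6530.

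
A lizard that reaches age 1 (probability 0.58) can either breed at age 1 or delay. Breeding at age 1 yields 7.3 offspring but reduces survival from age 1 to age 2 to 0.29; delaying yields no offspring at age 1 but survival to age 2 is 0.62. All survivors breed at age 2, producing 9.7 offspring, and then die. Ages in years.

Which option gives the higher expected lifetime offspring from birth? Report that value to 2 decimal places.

breed at age 1: R₀ = 0.58 × (7.3 + 0.29 × 9.7) = 0.58 × 10.1130 = 5.8655
delay to age 2: R₀ = 0.58 × (0.62 × 9.7) = 0.58 × 6.0140 = 3.4881
Higher: breed at age 1 (5.8655).

5.87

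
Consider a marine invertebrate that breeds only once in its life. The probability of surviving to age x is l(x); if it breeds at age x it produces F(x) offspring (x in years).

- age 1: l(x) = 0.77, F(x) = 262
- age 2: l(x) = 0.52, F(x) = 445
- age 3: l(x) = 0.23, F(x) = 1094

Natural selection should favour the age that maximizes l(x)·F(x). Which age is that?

3

Expected offspring if breeding at age x = l(x) × F(x):
  age 1: 0.77 × 262 = 201.740
  age 2: 0.52 × 445 = 231.400
  age 3: 0.23 × 1094 = 251.620
Maximum at age 3 (251.620).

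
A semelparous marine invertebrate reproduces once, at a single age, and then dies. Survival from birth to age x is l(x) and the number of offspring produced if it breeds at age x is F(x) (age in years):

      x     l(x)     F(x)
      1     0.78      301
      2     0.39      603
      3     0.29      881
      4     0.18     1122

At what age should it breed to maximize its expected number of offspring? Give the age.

3

Expected offspring if breeding at age x = l(x) × F(x):
  age 1: 0.78 × 301 = 234.780
  age 2: 0.39 × 603 = 235.170
  age 3: 0.29 × 881 = 255.490
  age 4: 0.18 × 1122 = 201.960
Maximum at age 3 (255.490).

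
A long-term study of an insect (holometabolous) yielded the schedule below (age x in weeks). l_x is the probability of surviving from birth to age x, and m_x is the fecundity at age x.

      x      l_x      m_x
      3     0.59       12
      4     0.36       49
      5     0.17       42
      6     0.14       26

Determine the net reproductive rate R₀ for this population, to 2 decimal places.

35.50

R₀ = Σ l_x m_x:
  age 3: 0.59 × 12 = 7.0800
  age 4: 0.36 × 49 = 17.6400
  age 5: 0.17 × 42 = 7.1400
  age 6: 0.14 × 26 = 3.6400
R₀ = 7.0800 + 17.6400 + 7.1400 + 3.6400 = 35.5000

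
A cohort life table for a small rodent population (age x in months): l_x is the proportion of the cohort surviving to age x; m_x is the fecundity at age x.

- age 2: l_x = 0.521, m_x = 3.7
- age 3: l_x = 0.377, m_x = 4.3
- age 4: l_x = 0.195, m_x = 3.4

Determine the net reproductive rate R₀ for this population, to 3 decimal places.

R₀ = Σ l_x m_x:
  age 2: 0.521 × 3.7 = 1.9277
  age 3: 0.377 × 4.3 = 1.6211
  age 4: 0.195 × 3.4 = 0.6630
R₀ = 1.9277 + 1.6211 + 0.6630 = 4.2118

4.212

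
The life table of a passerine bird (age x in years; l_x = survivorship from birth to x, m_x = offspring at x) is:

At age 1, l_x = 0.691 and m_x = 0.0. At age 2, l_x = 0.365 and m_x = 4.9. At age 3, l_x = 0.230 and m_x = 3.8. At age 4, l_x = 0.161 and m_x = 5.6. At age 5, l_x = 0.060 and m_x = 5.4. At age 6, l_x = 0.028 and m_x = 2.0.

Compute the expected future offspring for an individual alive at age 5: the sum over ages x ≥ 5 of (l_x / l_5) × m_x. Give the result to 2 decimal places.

l_5 = 0.060. Conditional survival from age 5 to x is l_x / l_5.
  x=5: (0.060/0.060) × 5.4 = 5.4000
  x=6: (0.028/0.060) × 2.0 = 0.9333
Sum = 5.4000 + 0.9333 = 6.3333

6.33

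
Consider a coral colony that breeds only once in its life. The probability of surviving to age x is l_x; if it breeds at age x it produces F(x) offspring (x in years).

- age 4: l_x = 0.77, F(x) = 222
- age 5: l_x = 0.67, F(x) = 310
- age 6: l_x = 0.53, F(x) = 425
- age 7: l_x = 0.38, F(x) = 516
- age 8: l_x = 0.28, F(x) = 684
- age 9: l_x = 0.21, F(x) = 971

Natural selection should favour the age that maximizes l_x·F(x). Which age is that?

Expected offspring if breeding at age x = l_x × F(x):
  age 4: 0.77 × 222 = 170.940
  age 5: 0.67 × 310 = 207.700
  age 6: 0.53 × 425 = 225.250
  age 7: 0.38 × 516 = 196.080
  age 8: 0.28 × 684 = 191.520
  age 9: 0.21 × 971 = 203.910
Maximum at age 6 (225.250).

6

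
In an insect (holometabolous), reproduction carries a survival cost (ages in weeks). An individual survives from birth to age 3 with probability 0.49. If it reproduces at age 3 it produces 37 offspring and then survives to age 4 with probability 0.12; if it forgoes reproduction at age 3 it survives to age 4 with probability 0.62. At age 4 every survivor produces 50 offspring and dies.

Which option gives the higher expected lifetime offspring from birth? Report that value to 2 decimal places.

breed at age 3: R₀ = 0.49 × (37 + 0.12 × 50) = 0.49 × 43.0000 = 21.0700
delay to age 4: R₀ = 0.49 × (0.62 × 50) = 0.49 × 31.0000 = 15.1900
Higher: breed at age 3 (21.0700).

21.07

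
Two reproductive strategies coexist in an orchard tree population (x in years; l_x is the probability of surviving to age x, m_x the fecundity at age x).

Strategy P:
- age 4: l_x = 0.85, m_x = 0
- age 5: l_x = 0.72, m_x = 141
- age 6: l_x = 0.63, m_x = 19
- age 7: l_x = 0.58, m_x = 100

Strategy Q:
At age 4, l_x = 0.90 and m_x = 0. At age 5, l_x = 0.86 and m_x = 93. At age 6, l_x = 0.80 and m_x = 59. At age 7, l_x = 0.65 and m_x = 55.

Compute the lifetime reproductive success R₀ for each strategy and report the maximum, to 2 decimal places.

171.49

Strategy P: R₀ = 0.85×0 + 0.72×141 + 0.63×19 + 0.58×100 = 171.4900
Strategy Q: R₀ = 0.90×0 + 0.86×93 + 0.80×59 + 0.65×55 = 162.9300
Highest R₀: strategy P with 171.4900.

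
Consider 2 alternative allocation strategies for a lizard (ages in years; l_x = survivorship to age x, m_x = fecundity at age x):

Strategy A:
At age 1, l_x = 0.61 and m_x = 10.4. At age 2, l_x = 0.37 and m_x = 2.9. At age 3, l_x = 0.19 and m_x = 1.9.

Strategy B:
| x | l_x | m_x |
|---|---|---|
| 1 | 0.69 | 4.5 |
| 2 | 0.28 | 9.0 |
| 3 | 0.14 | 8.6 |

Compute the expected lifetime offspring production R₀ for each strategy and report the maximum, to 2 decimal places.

7.78

Strategy A: R₀ = 0.61×10.4 + 0.37×2.9 + 0.19×1.9 = 7.7780
Strategy B: R₀ = 0.69×4.5 + 0.28×9.0 + 0.14×8.6 = 6.8290
Highest R₀: strategy A with 7.7780.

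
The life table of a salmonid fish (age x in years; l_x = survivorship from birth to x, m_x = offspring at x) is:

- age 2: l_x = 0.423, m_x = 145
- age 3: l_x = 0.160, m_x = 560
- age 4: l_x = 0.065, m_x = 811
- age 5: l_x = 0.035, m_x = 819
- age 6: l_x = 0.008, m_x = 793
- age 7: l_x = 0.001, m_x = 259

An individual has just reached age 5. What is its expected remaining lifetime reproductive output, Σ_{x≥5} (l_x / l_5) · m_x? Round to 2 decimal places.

l_5 = 0.035. Conditional survival from age 5 to x is l_x / l_5.
  x=5: (0.035/0.035) × 819 = 819.0000
  x=6: (0.008/0.035) × 793 = 181.2571
  x=7: (0.001/0.035) × 259 = 7.4000
Sum = 819.0000 + 181.2571 + 7.4000 = 1007.6571

1007.66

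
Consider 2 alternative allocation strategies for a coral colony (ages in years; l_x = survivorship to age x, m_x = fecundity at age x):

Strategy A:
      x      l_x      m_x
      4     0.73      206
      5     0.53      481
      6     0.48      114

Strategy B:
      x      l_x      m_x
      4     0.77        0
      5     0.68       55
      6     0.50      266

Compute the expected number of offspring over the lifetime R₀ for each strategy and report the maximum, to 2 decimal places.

460.03

Strategy A: R₀ = 0.73×206 + 0.53×481 + 0.48×114 = 460.0300
Strategy B: R₀ = 0.77×0 + 0.68×55 + 0.50×266 = 170.4000
Highest R₀: strategy A with 460.0300.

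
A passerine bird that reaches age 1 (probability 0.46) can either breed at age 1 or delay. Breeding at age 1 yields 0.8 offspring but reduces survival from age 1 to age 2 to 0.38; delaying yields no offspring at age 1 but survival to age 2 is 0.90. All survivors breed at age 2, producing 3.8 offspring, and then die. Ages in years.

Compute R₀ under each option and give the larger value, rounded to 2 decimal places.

breed at age 1: R₀ = 0.46 × (0.8 + 0.38 × 3.8) = 0.46 × 2.2440 = 1.0322
delay to age 2: R₀ = 0.46 × (0.90 × 3.8) = 0.46 × 3.4200 = 1.5732
Higher: delay to age 2 (1.5732).

1.57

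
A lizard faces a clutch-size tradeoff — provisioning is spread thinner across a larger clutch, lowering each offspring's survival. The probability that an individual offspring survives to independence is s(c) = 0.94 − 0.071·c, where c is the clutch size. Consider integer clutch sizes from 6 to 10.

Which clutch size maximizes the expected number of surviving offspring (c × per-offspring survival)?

Expected surviving offspring = c × s(c):
  c=6: 6 × 0.514 = 3.084
  c=7: 7 × 0.443 = 3.101
  c=8: 8 × 0.372 = 2.976
  c=9: 9 × 0.301 = 2.709
  c=10: 10 × 0.230 = 2.300
Maximum at c = 7 (3.101 surviving offspring).

7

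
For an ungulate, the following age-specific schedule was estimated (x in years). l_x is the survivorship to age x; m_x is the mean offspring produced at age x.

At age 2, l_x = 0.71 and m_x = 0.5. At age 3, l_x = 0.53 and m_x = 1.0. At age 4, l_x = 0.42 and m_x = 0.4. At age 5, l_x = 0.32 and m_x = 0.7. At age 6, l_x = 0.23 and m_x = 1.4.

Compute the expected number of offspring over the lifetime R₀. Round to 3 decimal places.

1.599

R₀ = Σ l_x m_x:
  age 2: 0.71 × 0.5 = 0.3550
  age 3: 0.53 × 1.0 = 0.5300
  age 4: 0.42 × 0.4 = 0.1680
  age 5: 0.32 × 0.7 = 0.2240
  age 6: 0.23 × 1.4 = 0.3220
R₀ = 0.3550 + 0.5300 + 0.1680 + 0.2240 + 0.3220 = 1.5990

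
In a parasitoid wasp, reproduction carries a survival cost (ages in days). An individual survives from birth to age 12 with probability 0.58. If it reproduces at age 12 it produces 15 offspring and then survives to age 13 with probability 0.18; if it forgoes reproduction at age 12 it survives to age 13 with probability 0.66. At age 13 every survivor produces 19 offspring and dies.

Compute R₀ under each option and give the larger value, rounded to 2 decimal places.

10.68

breed at age 12: R₀ = 0.58 × (15 + 0.18 × 19) = 0.58 × 18.4200 = 10.6836
delay to age 13: R₀ = 0.58 × (0.66 × 19) = 0.58 × 12.5400 = 7.2732
Higher: breed at age 12 (10.6836).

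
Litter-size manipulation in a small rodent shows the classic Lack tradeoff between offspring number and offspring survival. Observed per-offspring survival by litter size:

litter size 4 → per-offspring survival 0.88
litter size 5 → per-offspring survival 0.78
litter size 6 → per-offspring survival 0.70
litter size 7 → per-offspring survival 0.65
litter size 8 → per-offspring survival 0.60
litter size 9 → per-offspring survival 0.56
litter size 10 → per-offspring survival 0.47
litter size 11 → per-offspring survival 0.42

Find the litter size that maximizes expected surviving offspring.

Expected surviving offspring = c × s(c):
  c=4: 4 × 0.88 = 3.520
  c=5: 5 × 0.78 = 3.900
  c=6: 6 × 0.70 = 4.200
  c=7: 7 × 0.65 = 4.550
  c=8: 8 × 0.60 = 4.800
  c=9: 9 × 0.56 = 5.040
  c=10: 10 × 0.47 = 4.700
  c=11: 11 × 0.42 = 4.620
Maximum at c = 9 (5.040 surviving offspring).

9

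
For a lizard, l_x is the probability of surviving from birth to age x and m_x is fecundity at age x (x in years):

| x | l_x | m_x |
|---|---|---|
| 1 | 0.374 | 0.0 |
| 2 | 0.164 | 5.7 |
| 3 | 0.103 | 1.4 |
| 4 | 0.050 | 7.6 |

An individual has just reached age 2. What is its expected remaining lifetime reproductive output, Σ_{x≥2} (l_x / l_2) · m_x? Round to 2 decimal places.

l_2 = 0.164. Conditional survival from age 2 to x is l_x / l_2.
  x=2: (0.164/0.164) × 5.7 = 5.7000
  x=3: (0.103/0.164) × 1.4 = 0.8793
  x=4: (0.050/0.164) × 7.6 = 2.3171
Sum = 5.7000 + 0.8793 + 2.3171 = 8.8963

8.90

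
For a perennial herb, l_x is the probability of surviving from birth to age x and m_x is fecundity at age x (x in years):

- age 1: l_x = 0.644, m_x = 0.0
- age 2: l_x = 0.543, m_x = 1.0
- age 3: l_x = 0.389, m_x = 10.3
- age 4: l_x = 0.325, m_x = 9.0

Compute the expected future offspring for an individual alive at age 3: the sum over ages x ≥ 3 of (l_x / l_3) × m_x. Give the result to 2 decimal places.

l_3 = 0.389. Conditional survival from age 3 to x is l_x / l_3.
  x=3: (0.389/0.389) × 10.3 = 10.3000
  x=4: (0.325/0.389) × 9.0 = 7.5193
Sum = 10.3000 + 7.5193 = 17.8193

17.82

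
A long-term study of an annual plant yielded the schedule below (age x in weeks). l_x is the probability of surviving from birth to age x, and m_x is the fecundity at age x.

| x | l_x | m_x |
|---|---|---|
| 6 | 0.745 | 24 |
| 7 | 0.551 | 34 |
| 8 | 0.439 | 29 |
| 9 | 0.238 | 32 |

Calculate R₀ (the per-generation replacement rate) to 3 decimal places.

R₀ = Σ l_x m_x:
  age 6: 0.745 × 24 = 17.8800
  age 7: 0.551 × 34 = 18.7340
  age 8: 0.439 × 29 = 12.7310
  age 9: 0.238 × 32 = 7.6160
R₀ = 17.8800 + 18.7340 + 12.7310 + 7.6160 = 56.9610

56.961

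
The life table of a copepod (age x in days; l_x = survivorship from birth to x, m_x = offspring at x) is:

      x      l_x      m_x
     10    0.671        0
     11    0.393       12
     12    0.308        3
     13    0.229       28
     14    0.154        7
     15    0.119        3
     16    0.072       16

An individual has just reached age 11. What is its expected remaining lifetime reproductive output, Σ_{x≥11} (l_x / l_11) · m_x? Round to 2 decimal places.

l_11 = 0.393. Conditional survival from age 11 to x is l_x / l_11.
  x=11: (0.393/0.393) × 12 = 12.0000
  x=12: (0.308/0.393) × 3 = 2.3511
  x=13: (0.229/0.393) × 28 = 16.3155
  x=14: (0.154/0.393) × 7 = 2.7430
  x=15: (0.119/0.393) × 3 = 0.9084
  x=16: (0.072/0.393) × 16 = 2.9313
Sum = 12.0000 + 2.3511 + 16.3155 + 2.7430 + 0.9084 + 2.9313 = 37.2494

37.25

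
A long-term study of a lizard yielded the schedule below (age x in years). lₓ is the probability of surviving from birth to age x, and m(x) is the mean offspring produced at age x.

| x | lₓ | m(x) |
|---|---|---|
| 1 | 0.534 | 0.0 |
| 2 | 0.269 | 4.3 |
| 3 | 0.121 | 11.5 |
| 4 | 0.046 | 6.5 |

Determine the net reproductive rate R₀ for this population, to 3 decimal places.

R₀ = Σ lₓ m(x):
  age 1: 0.534 × 0.0 = 0.0000
  age 2: 0.269 × 4.3 = 1.1567
  age 3: 0.121 × 11.5 = 1.3915
  age 4: 0.046 × 6.5 = 0.2990
R₀ = 0.0000 + 1.1567 + 1.3915 + 0.2990 = 2.8472

2.847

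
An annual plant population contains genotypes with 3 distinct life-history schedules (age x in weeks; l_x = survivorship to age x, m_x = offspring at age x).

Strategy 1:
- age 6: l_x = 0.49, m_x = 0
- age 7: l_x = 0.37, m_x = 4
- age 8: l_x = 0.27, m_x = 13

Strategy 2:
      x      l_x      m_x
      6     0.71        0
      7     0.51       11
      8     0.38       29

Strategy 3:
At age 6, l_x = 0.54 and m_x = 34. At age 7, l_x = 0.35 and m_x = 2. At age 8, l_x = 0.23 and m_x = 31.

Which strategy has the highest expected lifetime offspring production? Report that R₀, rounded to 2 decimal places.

Strategy 1: R₀ = 0.49×0 + 0.37×4 + 0.27×13 = 4.9900
Strategy 2: R₀ = 0.71×0 + 0.51×11 + 0.38×29 = 16.6300
Strategy 3: R₀ = 0.54×34 + 0.35×2 + 0.23×31 = 26.1900
Highest R₀: strategy 3 with 26.1900.

26.19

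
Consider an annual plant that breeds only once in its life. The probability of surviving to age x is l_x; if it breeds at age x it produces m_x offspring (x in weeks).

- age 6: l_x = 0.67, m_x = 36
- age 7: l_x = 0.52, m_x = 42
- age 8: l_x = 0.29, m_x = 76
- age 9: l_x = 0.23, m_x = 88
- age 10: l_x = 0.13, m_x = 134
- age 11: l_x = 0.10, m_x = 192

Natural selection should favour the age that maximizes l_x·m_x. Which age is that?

Expected offspring if breeding at age x = l_x × m_x:
  age 6: 0.67 × 36 = 24.120
  age 7: 0.52 × 42 = 21.840
  age 8: 0.29 × 76 = 22.040
  age 9: 0.23 × 88 = 20.240
  age 10: 0.13 × 134 = 17.420
  age 11: 0.10 × 192 = 19.200
Maximum at age 6 (24.120).

6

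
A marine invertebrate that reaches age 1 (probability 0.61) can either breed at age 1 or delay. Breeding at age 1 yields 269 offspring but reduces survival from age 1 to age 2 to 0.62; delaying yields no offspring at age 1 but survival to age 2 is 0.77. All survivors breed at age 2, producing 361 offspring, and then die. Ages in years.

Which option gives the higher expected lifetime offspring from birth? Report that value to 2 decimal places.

300.62

breed at age 1: R₀ = 0.61 × (269 + 0.62 × 361) = 0.61 × 492.8200 = 300.6202
delay to age 2: R₀ = 0.61 × (0.77 × 361) = 0.61 × 277.9700 = 169.5617
Higher: breed at age 1 (300.6202).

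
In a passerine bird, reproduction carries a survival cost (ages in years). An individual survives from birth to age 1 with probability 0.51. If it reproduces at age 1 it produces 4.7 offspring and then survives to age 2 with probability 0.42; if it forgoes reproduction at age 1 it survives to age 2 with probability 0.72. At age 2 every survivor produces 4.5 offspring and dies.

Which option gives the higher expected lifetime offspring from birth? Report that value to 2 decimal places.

breed at age 1: R₀ = 0.51 × (4.7 + 0.42 × 4.5) = 0.51 × 6.5900 = 3.3609
delay to age 2: R₀ = 0.51 × (0.72 × 4.5) = 0.51 × 3.2400 = 1.6524
Higher: breed at age 1 (3.3609).

3.36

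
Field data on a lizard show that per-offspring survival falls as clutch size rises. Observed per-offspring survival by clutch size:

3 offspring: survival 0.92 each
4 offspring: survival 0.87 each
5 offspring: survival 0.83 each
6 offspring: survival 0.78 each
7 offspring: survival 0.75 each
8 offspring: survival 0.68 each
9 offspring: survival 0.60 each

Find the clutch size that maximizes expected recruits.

Expected recruits = c × s(c):
  c=3: 3 × 0.92 = 2.760
  c=4: 4 × 0.87 = 3.480
  c=5: 5 × 0.83 = 4.150
  c=6: 6 × 0.78 = 4.680
  c=7: 7 × 0.75 = 5.250
  c=8: 8 × 0.68 = 5.440
  c=9: 9 × 0.60 = 5.400
Maximum at c = 8 (5.440 recruits).

8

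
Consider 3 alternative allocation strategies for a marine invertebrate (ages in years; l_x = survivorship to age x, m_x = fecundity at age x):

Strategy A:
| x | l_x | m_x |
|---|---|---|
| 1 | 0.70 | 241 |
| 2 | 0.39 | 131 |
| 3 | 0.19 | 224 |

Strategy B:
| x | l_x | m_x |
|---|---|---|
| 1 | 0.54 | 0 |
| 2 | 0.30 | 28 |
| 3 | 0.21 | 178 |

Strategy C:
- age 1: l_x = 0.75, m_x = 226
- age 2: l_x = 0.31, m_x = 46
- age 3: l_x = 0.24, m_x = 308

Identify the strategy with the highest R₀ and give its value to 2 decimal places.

262.35

Strategy A: R₀ = 0.70×241 + 0.39×131 + 0.19×224 = 262.3500
Strategy B: R₀ = 0.54×0 + 0.30×28 + 0.21×178 = 45.7800
Strategy C: R₀ = 0.75×226 + 0.31×46 + 0.24×308 = 257.6800
Highest R₀: strategy A with 262.3500.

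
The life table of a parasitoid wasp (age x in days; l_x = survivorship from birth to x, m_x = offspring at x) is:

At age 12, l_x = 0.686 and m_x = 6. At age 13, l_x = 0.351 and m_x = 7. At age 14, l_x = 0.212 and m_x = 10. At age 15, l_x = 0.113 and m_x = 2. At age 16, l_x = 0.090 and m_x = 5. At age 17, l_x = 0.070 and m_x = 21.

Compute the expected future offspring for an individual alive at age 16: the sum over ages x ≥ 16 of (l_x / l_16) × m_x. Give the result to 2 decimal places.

21.33

l_16 = 0.090. Conditional survival from age 16 to x is l_x / l_16.
  x=16: (0.090/0.090) × 5 = 5.0000
  x=17: (0.070/0.090) × 21 = 16.3333
Sum = 5.0000 + 16.3333 = 21.3333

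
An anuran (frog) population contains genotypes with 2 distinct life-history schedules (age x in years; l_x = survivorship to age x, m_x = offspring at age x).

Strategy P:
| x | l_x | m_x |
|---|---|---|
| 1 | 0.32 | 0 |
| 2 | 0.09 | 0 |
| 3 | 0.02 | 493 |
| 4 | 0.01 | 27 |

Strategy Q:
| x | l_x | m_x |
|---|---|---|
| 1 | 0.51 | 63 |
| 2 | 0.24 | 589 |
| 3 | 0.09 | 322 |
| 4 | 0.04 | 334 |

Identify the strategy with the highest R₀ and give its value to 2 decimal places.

Strategy P: R₀ = 0.32×0 + 0.09×0 + 0.02×493 + 0.01×27 = 10.1300
Strategy Q: R₀ = 0.51×63 + 0.24×589 + 0.09×322 + 0.04×334 = 215.8300
Highest R₀: strategy Q with 215.8300.

215.83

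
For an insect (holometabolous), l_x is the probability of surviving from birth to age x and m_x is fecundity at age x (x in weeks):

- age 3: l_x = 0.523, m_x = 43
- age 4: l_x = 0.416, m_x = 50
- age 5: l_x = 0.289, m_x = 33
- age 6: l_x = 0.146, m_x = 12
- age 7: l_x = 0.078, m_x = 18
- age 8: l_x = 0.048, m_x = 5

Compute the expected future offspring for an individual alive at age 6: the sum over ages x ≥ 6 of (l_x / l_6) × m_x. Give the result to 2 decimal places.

23.26

l_6 = 0.146. Conditional survival from age 6 to x is l_x / l_6.
  x=6: (0.146/0.146) × 12 = 12.0000
  x=7: (0.078/0.146) × 18 = 9.6164
  x=8: (0.048/0.146) × 5 = 1.6438
Sum = 12.0000 + 9.6164 + 1.6438 = 23.2603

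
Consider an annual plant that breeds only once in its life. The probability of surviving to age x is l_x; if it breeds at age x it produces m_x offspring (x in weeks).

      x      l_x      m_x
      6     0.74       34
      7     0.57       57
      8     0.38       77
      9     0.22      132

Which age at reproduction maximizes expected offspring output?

Expected offspring if breeding at age x = l_x × m_x:
  age 6: 0.74 × 34 = 25.160
  age 7: 0.57 × 57 = 32.490
  age 8: 0.38 × 77 = 29.260
  age 9: 0.22 × 132 = 29.040
Maximum at age 7 (32.490).

7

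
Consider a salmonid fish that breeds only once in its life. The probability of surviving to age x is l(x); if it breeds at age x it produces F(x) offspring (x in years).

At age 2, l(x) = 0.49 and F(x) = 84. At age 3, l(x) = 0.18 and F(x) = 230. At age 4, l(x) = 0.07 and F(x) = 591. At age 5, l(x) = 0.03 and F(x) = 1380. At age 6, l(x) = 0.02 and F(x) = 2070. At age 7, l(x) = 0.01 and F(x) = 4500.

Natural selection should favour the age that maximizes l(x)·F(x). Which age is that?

7

Expected offspring if breeding at age x = l(x) × F(x):
  age 2: 0.49 × 84 = 41.160
  age 3: 0.18 × 230 = 41.400
  age 4: 0.07 × 591 = 41.370
  age 5: 0.03 × 1380 = 41.400
  age 6: 0.02 × 2070 = 41.400
  age 7: 0.01 × 4500 = 45.000
Maximum at age 7 (45.000).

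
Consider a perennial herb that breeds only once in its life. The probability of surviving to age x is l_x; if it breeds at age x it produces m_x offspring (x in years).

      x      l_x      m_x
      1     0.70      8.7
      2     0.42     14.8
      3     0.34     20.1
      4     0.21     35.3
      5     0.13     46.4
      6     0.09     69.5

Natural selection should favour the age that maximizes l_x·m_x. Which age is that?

4

Expected offspring if breeding at age x = l_x × m_x:
  age 1: 0.70 × 8.7 = 6.090
  age 2: 0.42 × 14.8 = 6.216
  age 3: 0.34 × 20.1 = 6.834
  age 4: 0.21 × 35.3 = 7.413
  age 5: 0.13 × 46.4 = 6.032
  age 6: 0.09 × 69.5 = 6.255
Maximum at age 4 (7.413).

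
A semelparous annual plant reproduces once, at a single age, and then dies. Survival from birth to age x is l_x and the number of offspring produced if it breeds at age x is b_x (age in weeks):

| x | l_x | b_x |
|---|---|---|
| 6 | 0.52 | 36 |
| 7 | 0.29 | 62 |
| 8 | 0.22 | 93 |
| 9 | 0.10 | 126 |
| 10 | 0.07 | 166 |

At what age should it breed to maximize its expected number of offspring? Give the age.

Expected offspring if breeding at age x = l_x × b_x:
  age 6: 0.52 × 36 = 18.720
  age 7: 0.29 × 62 = 17.980
  age 8: 0.22 × 93 = 20.460
  age 9: 0.10 × 126 = 12.600
  age 10: 0.07 × 166 = 11.620
Maximum at age 8 (20.460).

8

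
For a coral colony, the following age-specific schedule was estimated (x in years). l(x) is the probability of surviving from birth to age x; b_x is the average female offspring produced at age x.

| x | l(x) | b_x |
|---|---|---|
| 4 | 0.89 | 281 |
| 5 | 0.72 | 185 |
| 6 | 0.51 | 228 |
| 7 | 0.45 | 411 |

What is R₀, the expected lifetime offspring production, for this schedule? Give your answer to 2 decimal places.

684.52

R₀ = Σ l(x) b_x:
  age 4: 0.89 × 281 = 250.0900
  age 5: 0.72 × 185 = 133.2000
  age 6: 0.51 × 228 = 116.2800
  age 7: 0.45 × 411 = 184.9500
R₀ = 250.0900 + 133.2000 + 116.2800 + 184.9500 = 684.5200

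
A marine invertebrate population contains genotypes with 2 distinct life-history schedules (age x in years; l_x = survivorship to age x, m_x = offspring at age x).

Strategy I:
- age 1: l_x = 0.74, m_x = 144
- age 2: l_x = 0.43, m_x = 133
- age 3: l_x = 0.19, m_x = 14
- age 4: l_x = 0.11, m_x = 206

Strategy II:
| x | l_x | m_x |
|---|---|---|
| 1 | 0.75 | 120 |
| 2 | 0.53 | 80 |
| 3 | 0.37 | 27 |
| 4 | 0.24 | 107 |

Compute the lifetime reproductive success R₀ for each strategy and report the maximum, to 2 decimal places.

Strategy I: R₀ = 0.74×144 + 0.43×133 + 0.19×14 + 0.11×206 = 189.0700
Strategy II: R₀ = 0.75×120 + 0.53×80 + 0.37×27 + 0.24×107 = 168.0700
Highest R₀: strategy I with 189.0700.

189.07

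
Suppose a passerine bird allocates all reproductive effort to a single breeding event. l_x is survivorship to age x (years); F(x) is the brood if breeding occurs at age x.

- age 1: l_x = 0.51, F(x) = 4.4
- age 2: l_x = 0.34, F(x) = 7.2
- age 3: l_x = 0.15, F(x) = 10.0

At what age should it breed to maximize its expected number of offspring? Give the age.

Expected offspring if breeding at age x = l_x × F(x):
  age 1: 0.51 × 4.4 = 2.244
  age 2: 0.34 × 7.2 = 2.448
  age 3: 0.15 × 10.0 = 1.500
Maximum at age 2 (2.448).

2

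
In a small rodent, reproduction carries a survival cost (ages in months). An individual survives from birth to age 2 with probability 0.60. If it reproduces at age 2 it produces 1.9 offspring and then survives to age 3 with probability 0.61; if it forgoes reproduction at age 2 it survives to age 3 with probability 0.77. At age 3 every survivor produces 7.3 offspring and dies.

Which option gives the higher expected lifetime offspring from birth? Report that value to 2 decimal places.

breed at age 2: R₀ = 0.60 × (1.9 + 0.61 × 7.3) = 0.60 × 6.3530 = 3.8118
delay to age 3: R₀ = 0.60 × (0.77 × 7.3) = 0.60 × 5.6210 = 3.3726
Higher: breed at age 2 (3.8118).

3.81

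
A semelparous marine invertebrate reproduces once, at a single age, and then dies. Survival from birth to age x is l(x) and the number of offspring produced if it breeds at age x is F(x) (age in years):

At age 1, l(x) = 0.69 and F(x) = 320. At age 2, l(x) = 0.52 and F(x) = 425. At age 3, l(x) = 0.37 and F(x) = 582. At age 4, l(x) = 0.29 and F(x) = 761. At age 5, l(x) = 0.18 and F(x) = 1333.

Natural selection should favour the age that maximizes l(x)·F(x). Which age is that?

5

Expected offspring if breeding at age x = l(x) × F(x):
  age 1: 0.69 × 320 = 220.800
  age 2: 0.52 × 425 = 221.000
  age 3: 0.37 × 582 = 215.340
  age 4: 0.29 × 761 = 220.690
  age 5: 0.18 × 1333 = 239.940
Maximum at age 5 (239.940).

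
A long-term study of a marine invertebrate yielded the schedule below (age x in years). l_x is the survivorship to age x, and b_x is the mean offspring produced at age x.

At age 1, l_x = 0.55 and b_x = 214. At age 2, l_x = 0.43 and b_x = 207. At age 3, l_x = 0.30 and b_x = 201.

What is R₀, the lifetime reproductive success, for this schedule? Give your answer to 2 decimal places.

R₀ = Σ l_x b_x:
  age 1: 0.55 × 214 = 117.7000
  age 2: 0.43 × 207 = 89.0100
  age 3: 0.30 × 201 = 60.3000
R₀ = 117.7000 + 89.0100 + 60.3000 = 267.0100

267.01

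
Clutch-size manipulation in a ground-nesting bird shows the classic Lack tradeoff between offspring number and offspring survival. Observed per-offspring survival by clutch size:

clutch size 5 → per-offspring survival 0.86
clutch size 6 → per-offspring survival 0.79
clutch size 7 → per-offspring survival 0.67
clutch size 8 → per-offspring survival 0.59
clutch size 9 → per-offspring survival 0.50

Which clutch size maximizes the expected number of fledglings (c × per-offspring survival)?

6

Expected fledglings = c × s(c):
  c=5: 5 × 0.86 = 4.300
  c=6: 6 × 0.79 = 4.740
  c=7: 7 × 0.67 = 4.690
  c=8: 8 × 0.59 = 4.720
  c=9: 9 × 0.50 = 4.500
Maximum at c = 6 (4.740 fledglings).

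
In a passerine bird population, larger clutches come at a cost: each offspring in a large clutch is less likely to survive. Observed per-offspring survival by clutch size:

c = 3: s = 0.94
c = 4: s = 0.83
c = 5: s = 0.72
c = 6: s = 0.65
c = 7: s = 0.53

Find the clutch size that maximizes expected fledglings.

6

Expected fledglings = c × s(c):
  c=3: 3 × 0.94 = 2.820
  c=4: 4 × 0.83 = 3.320
  c=5: 5 × 0.72 = 3.600
  c=6: 6 × 0.65 = 3.900
  c=7: 7 × 0.53 = 3.710
Maximum at c = 6 (3.900 fledglings).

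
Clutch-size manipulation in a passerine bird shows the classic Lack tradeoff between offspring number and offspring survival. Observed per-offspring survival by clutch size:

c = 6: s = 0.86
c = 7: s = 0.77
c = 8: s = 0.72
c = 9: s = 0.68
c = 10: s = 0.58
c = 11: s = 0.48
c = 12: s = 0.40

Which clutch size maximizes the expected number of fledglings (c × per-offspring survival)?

Expected fledglings = c × s(c):
  c=6: 6 × 0.86 = 5.160
  c=7: 7 × 0.77 = 5.390
  c=8: 8 × 0.72 = 5.760
  c=9: 9 × 0.68 = 6.120
  c=10: 10 × 0.58 = 5.800
  c=11: 11 × 0.48 = 5.280
  c=12: 12 × 0.40 = 4.800
Maximum at c = 9 (6.120 fledglings).

9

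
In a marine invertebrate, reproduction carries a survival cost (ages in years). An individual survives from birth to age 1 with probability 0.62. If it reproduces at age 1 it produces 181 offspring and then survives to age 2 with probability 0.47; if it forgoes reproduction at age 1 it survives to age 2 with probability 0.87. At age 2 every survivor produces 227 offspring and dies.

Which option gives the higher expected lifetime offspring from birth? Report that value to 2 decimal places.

178.37

breed at age 1: R₀ = 0.62 × (181 + 0.47 × 227) = 0.62 × 287.6900 = 178.3678
delay to age 2: R₀ = 0.62 × (0.87 × 227) = 0.62 × 197.4900 = 122.4438
Higher: breed at age 1 (178.3678).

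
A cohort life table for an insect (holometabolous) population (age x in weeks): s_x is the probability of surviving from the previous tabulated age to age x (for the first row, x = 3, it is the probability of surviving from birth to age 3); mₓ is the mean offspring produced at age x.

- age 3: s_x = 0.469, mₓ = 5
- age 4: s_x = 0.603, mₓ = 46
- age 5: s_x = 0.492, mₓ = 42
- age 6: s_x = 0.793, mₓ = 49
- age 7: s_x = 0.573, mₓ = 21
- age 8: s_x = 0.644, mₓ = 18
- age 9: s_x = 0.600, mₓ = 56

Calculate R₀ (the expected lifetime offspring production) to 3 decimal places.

30.033

Survivorship from birth: l_x = s_3·s_4·…·s_x.
  l_3 = 0.46900
  l_4 = 0.28281
  l_5 = 0.13914
  l_6 = 0.11034
  l_7 = 0.06322
  l_8 = 0.04072
  l_9 = 0.02443
R₀ = Σ l_x mₓ:
  age 3: 0.46900 × 5 = 2.3450
  age 4: 0.28281 × 46 = 13.0093
  age 5: 0.13914 × 42 = 5.8439
  age 6: 0.11034 × 49 = 5.4067
  age 7: 0.06322 × 21 = 1.3276
  age 8: 0.04072 × 18 = 0.7330
  age 9: 0.02443 × 56 = 1.3681
R₀ = 2.3450 + 13.0093 + 5.8439 + 5.4067 + 1.3276 + 0.7330 + 1.3681 = 30.0335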